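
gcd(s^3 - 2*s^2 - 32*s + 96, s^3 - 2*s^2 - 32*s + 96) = s^3 - 2*s^2 - 32*s + 96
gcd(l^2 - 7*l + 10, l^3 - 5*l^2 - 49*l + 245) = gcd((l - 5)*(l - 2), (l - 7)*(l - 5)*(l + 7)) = l - 5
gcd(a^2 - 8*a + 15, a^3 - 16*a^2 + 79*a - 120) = a^2 - 8*a + 15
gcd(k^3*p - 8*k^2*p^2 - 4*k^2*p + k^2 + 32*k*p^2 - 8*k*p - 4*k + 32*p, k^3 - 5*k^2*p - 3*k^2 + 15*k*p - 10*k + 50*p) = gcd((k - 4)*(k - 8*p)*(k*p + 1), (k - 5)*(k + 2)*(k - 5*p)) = 1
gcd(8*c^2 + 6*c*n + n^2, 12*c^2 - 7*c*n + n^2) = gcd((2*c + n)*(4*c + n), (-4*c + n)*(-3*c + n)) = 1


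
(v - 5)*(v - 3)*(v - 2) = v^3 - 10*v^2 + 31*v - 30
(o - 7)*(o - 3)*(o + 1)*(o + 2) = o^4 - 7*o^3 - 7*o^2 + 43*o + 42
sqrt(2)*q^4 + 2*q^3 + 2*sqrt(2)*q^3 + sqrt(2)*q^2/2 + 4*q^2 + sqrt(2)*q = q*(q + 2)*(q + sqrt(2)/2)*(sqrt(2)*q + 1)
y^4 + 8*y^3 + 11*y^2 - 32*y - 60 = (y - 2)*(y + 2)*(y + 3)*(y + 5)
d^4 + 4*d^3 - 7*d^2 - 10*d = d*(d - 2)*(d + 1)*(d + 5)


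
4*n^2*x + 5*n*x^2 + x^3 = x*(n + x)*(4*n + x)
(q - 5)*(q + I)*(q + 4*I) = q^3 - 5*q^2 + 5*I*q^2 - 4*q - 25*I*q + 20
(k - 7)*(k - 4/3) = k^2 - 25*k/3 + 28/3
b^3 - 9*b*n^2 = b*(b - 3*n)*(b + 3*n)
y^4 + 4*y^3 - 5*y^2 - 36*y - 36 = (y - 3)*(y + 2)^2*(y + 3)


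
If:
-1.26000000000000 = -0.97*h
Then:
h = 1.30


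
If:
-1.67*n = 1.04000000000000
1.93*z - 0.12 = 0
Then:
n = -0.62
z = 0.06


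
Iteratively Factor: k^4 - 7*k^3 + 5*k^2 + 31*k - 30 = (k + 2)*(k^3 - 9*k^2 + 23*k - 15) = (k - 1)*(k + 2)*(k^2 - 8*k + 15) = (k - 3)*(k - 1)*(k + 2)*(k - 5)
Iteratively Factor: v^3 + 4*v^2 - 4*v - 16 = (v - 2)*(v^2 + 6*v + 8) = (v - 2)*(v + 4)*(v + 2)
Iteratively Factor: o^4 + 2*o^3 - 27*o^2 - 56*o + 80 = (o - 5)*(o^3 + 7*o^2 + 8*o - 16) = (o - 5)*(o + 4)*(o^2 + 3*o - 4) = (o - 5)*(o - 1)*(o + 4)*(o + 4)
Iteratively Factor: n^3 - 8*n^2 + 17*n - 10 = (n - 1)*(n^2 - 7*n + 10) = (n - 5)*(n - 1)*(n - 2)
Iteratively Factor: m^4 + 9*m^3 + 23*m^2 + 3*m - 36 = (m + 4)*(m^3 + 5*m^2 + 3*m - 9) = (m + 3)*(m + 4)*(m^2 + 2*m - 3) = (m - 1)*(m + 3)*(m + 4)*(m + 3)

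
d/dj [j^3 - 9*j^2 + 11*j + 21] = 3*j^2 - 18*j + 11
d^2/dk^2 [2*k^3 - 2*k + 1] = 12*k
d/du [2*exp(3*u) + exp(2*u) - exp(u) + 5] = (6*exp(2*u) + 2*exp(u) - 1)*exp(u)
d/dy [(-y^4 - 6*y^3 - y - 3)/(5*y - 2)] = (-15*y^4 - 52*y^3 + 36*y^2 + 17)/(25*y^2 - 20*y + 4)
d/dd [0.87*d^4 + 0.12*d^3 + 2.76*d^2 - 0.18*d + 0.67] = 3.48*d^3 + 0.36*d^2 + 5.52*d - 0.18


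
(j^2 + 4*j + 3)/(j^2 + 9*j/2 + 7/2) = 2*(j + 3)/(2*j + 7)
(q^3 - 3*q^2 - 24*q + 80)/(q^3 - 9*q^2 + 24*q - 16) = (q + 5)/(q - 1)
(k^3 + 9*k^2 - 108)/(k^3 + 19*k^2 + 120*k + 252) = (k - 3)/(k + 7)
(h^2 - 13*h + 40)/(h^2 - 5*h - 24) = (h - 5)/(h + 3)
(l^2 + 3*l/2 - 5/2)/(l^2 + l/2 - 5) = (l - 1)/(l - 2)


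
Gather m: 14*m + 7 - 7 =14*m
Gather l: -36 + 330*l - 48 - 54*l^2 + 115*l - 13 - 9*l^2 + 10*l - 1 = -63*l^2 + 455*l - 98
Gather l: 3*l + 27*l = 30*l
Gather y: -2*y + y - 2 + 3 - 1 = -y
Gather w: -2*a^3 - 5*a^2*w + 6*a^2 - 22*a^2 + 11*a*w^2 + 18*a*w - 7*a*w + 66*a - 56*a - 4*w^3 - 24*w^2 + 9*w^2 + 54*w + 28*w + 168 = -2*a^3 - 16*a^2 + 10*a - 4*w^3 + w^2*(11*a - 15) + w*(-5*a^2 + 11*a + 82) + 168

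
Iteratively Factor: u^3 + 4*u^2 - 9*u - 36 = (u + 4)*(u^2 - 9) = (u - 3)*(u + 4)*(u + 3)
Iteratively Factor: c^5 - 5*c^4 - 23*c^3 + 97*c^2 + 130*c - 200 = (c - 5)*(c^4 - 23*c^2 - 18*c + 40) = (c - 5)*(c - 1)*(c^3 + c^2 - 22*c - 40) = (c - 5)*(c - 1)*(c + 2)*(c^2 - c - 20) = (c - 5)*(c - 1)*(c + 2)*(c + 4)*(c - 5)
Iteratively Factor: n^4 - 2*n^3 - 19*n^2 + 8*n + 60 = (n + 3)*(n^3 - 5*n^2 - 4*n + 20) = (n + 2)*(n + 3)*(n^2 - 7*n + 10) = (n - 5)*(n + 2)*(n + 3)*(n - 2)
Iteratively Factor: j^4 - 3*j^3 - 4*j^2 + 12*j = (j)*(j^3 - 3*j^2 - 4*j + 12) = j*(j - 2)*(j^2 - j - 6) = j*(j - 2)*(j + 2)*(j - 3)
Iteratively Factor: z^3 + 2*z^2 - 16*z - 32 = (z + 4)*(z^2 - 2*z - 8) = (z - 4)*(z + 4)*(z + 2)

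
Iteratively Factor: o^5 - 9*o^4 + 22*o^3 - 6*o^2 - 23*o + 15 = (o - 5)*(o^4 - 4*o^3 + 2*o^2 + 4*o - 3) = (o - 5)*(o - 3)*(o^3 - o^2 - o + 1) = (o - 5)*(o - 3)*(o - 1)*(o^2 - 1) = (o - 5)*(o - 3)*(o - 1)*(o + 1)*(o - 1)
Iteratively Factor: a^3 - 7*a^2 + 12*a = (a - 3)*(a^2 - 4*a) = (a - 4)*(a - 3)*(a)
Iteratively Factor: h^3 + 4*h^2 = (h + 4)*(h^2) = h*(h + 4)*(h)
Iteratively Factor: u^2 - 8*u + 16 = (u - 4)*(u - 4)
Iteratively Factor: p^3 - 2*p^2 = (p - 2)*(p^2) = p*(p - 2)*(p)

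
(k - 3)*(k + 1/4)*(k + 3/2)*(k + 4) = k^4 + 11*k^3/4 - 79*k^2/8 - 165*k/8 - 9/2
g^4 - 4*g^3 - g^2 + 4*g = g*(g - 4)*(g - 1)*(g + 1)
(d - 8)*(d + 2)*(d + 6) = d^3 - 52*d - 96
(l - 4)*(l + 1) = l^2 - 3*l - 4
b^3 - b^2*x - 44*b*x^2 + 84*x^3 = (b - 6*x)*(b - 2*x)*(b + 7*x)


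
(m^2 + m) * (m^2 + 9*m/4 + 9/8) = m^4 + 13*m^3/4 + 27*m^2/8 + 9*m/8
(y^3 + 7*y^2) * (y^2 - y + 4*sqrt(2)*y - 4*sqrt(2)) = y^5 + 4*sqrt(2)*y^4 + 6*y^4 - 7*y^3 + 24*sqrt(2)*y^3 - 28*sqrt(2)*y^2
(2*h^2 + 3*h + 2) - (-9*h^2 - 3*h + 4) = 11*h^2 + 6*h - 2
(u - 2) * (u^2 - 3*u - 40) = u^3 - 5*u^2 - 34*u + 80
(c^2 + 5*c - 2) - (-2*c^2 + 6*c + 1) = 3*c^2 - c - 3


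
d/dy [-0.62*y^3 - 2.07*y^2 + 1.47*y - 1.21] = -1.86*y^2 - 4.14*y + 1.47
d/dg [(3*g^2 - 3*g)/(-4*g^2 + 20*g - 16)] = 3/(g^2 - 8*g + 16)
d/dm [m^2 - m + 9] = 2*m - 1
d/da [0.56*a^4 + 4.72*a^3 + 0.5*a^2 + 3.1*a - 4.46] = 2.24*a^3 + 14.16*a^2 + 1.0*a + 3.1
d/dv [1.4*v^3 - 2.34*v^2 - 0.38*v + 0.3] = 4.2*v^2 - 4.68*v - 0.38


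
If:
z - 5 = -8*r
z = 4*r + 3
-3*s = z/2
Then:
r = 1/6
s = -11/18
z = 11/3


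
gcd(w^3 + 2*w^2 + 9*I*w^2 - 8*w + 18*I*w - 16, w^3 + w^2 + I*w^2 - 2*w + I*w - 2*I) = w^2 + w*(2 + I) + 2*I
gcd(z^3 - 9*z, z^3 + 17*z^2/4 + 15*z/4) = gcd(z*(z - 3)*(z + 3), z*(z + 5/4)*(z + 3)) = z^2 + 3*z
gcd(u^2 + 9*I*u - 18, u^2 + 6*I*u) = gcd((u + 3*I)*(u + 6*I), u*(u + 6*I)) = u + 6*I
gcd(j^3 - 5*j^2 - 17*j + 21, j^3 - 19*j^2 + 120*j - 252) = j - 7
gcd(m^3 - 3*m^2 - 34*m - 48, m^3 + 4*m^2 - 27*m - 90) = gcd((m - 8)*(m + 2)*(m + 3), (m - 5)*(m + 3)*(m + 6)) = m + 3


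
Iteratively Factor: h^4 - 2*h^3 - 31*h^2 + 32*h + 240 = (h - 5)*(h^3 + 3*h^2 - 16*h - 48) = (h - 5)*(h + 3)*(h^2 - 16) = (h - 5)*(h + 3)*(h + 4)*(h - 4)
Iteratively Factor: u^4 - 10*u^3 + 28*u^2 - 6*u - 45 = (u + 1)*(u^3 - 11*u^2 + 39*u - 45) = (u - 3)*(u + 1)*(u^2 - 8*u + 15) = (u - 3)^2*(u + 1)*(u - 5)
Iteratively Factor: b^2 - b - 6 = (b + 2)*(b - 3)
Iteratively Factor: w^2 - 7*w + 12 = (w - 3)*(w - 4)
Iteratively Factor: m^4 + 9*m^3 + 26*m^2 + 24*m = (m + 4)*(m^3 + 5*m^2 + 6*m) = (m + 3)*(m + 4)*(m^2 + 2*m) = (m + 2)*(m + 3)*(m + 4)*(m)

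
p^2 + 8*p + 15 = (p + 3)*(p + 5)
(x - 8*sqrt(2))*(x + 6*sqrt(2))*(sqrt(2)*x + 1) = sqrt(2)*x^3 - 3*x^2 - 98*sqrt(2)*x - 96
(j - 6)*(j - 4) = j^2 - 10*j + 24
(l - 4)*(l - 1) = l^2 - 5*l + 4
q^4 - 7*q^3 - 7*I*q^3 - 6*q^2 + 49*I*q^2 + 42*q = q*(q - 7)*(q - 6*I)*(q - I)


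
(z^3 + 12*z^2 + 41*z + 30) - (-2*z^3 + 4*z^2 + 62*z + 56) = 3*z^3 + 8*z^2 - 21*z - 26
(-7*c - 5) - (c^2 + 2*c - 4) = -c^2 - 9*c - 1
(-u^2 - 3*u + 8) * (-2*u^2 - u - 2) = 2*u^4 + 7*u^3 - 11*u^2 - 2*u - 16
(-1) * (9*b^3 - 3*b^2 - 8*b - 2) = -9*b^3 + 3*b^2 + 8*b + 2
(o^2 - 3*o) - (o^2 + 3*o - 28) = 28 - 6*o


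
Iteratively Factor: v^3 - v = (v - 1)*(v^2 + v) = v*(v - 1)*(v + 1)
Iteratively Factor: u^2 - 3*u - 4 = (u - 4)*(u + 1)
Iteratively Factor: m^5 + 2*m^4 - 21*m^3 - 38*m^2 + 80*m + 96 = (m - 2)*(m^4 + 4*m^3 - 13*m^2 - 64*m - 48) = (m - 2)*(m + 4)*(m^3 - 13*m - 12) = (m - 4)*(m - 2)*(m + 4)*(m^2 + 4*m + 3) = (m - 4)*(m - 2)*(m + 1)*(m + 4)*(m + 3)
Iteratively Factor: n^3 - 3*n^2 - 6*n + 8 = (n - 4)*(n^2 + n - 2) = (n - 4)*(n + 2)*(n - 1)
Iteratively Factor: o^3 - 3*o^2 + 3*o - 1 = (o - 1)*(o^2 - 2*o + 1) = (o - 1)^2*(o - 1)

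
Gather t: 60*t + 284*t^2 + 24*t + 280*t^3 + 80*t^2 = 280*t^3 + 364*t^2 + 84*t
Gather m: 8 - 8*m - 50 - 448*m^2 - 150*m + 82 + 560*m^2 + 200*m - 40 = 112*m^2 + 42*m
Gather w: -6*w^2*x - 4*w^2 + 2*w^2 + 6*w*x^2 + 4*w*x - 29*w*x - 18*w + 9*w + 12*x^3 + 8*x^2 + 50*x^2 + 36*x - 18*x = w^2*(-6*x - 2) + w*(6*x^2 - 25*x - 9) + 12*x^3 + 58*x^2 + 18*x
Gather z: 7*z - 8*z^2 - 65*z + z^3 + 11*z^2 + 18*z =z^3 + 3*z^2 - 40*z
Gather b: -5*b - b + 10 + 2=12 - 6*b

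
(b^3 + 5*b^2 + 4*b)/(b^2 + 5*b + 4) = b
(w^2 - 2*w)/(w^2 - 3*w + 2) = w/(w - 1)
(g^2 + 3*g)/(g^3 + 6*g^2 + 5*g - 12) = g/(g^2 + 3*g - 4)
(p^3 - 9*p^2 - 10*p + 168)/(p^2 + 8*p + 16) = (p^2 - 13*p + 42)/(p + 4)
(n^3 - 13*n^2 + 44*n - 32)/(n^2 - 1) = (n^2 - 12*n + 32)/(n + 1)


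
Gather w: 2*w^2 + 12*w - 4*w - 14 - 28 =2*w^2 + 8*w - 42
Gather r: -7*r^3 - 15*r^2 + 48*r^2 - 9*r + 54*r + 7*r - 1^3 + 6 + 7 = -7*r^3 + 33*r^2 + 52*r + 12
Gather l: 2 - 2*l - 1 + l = 1 - l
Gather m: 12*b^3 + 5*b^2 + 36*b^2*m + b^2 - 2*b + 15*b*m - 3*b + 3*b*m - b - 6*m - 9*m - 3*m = 12*b^3 + 6*b^2 - 6*b + m*(36*b^2 + 18*b - 18)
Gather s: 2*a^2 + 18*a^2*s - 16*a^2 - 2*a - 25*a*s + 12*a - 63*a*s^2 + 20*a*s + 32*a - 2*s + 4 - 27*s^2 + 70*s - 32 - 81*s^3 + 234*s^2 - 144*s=-14*a^2 + 42*a - 81*s^3 + s^2*(207 - 63*a) + s*(18*a^2 - 5*a - 76) - 28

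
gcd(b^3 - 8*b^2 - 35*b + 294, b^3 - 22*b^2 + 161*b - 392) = b^2 - 14*b + 49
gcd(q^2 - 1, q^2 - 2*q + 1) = q - 1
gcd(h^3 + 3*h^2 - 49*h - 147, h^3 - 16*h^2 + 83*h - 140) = h - 7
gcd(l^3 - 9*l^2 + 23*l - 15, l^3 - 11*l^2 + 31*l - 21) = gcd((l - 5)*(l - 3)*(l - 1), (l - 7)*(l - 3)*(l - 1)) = l^2 - 4*l + 3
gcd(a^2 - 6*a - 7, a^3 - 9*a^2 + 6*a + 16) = a + 1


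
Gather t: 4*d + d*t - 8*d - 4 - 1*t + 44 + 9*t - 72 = -4*d + t*(d + 8) - 32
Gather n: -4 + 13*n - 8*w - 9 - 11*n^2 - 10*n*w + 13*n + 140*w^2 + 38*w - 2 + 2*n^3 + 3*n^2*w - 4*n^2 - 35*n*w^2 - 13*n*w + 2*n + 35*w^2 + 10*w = 2*n^3 + n^2*(3*w - 15) + n*(-35*w^2 - 23*w + 28) + 175*w^2 + 40*w - 15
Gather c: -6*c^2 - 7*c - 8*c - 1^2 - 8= -6*c^2 - 15*c - 9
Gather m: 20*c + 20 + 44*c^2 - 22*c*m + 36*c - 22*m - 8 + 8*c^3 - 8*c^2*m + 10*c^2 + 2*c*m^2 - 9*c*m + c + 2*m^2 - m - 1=8*c^3 + 54*c^2 + 57*c + m^2*(2*c + 2) + m*(-8*c^2 - 31*c - 23) + 11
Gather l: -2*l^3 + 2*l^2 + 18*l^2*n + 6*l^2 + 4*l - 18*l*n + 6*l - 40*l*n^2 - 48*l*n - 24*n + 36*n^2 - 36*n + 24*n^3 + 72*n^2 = -2*l^3 + l^2*(18*n + 8) + l*(-40*n^2 - 66*n + 10) + 24*n^3 + 108*n^2 - 60*n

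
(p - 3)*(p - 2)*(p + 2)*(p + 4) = p^4 + p^3 - 16*p^2 - 4*p + 48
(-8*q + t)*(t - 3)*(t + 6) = -8*q*t^2 - 24*q*t + 144*q + t^3 + 3*t^2 - 18*t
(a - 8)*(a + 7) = a^2 - a - 56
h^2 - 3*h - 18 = (h - 6)*(h + 3)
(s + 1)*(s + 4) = s^2 + 5*s + 4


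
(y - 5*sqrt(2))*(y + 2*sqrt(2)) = y^2 - 3*sqrt(2)*y - 20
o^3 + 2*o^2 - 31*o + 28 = (o - 4)*(o - 1)*(o + 7)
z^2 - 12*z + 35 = (z - 7)*(z - 5)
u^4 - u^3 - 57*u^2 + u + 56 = (u - 8)*(u - 1)*(u + 1)*(u + 7)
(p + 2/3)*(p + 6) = p^2 + 20*p/3 + 4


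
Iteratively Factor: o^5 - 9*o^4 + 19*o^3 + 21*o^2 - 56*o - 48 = (o - 4)*(o^4 - 5*o^3 - o^2 + 17*o + 12) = (o - 4)^2*(o^3 - o^2 - 5*o - 3) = (o - 4)^2*(o + 1)*(o^2 - 2*o - 3) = (o - 4)^2*(o + 1)^2*(o - 3)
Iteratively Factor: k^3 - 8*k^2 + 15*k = (k)*(k^2 - 8*k + 15) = k*(k - 5)*(k - 3)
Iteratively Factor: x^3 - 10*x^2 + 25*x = (x)*(x^2 - 10*x + 25) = x*(x - 5)*(x - 5)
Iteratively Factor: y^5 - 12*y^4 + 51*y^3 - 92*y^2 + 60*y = (y - 3)*(y^4 - 9*y^3 + 24*y^2 - 20*y) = (y - 3)*(y - 2)*(y^3 - 7*y^2 + 10*y) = (y - 3)*(y - 2)^2*(y^2 - 5*y) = y*(y - 3)*(y - 2)^2*(y - 5)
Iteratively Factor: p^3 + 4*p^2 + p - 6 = (p - 1)*(p^2 + 5*p + 6) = (p - 1)*(p + 2)*(p + 3)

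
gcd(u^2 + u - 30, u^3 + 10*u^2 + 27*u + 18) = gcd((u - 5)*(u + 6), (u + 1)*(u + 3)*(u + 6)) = u + 6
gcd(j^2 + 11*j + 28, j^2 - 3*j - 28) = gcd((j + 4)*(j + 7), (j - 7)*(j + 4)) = j + 4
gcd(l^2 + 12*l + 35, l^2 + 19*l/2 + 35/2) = l + 7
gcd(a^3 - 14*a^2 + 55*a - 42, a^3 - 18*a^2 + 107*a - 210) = a^2 - 13*a + 42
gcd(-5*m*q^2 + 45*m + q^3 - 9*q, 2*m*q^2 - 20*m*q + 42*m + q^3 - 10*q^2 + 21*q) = q - 3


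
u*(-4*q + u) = -4*q*u + u^2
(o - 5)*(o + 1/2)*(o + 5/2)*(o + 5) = o^4 + 3*o^3 - 95*o^2/4 - 75*o - 125/4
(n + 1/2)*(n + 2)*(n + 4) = n^3 + 13*n^2/2 + 11*n + 4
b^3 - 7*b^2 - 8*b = b*(b - 8)*(b + 1)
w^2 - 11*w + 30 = (w - 6)*(w - 5)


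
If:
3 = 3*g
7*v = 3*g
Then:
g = 1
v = 3/7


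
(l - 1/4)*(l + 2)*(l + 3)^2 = l^4 + 31*l^3/4 + 19*l^2 + 51*l/4 - 9/2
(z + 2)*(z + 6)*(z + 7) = z^3 + 15*z^2 + 68*z + 84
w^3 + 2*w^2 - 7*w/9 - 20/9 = (w - 1)*(w + 4/3)*(w + 5/3)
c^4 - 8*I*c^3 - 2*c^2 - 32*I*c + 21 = (c - 7*I)*(c - 3*I)*(c + I)^2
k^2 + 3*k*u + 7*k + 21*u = (k + 7)*(k + 3*u)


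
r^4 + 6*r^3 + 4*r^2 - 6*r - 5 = (r - 1)*(r + 1)^2*(r + 5)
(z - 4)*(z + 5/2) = z^2 - 3*z/2 - 10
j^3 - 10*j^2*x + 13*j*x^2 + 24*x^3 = (j - 8*x)*(j - 3*x)*(j + x)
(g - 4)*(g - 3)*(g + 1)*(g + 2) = g^4 - 4*g^3 - 7*g^2 + 22*g + 24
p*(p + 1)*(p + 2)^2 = p^4 + 5*p^3 + 8*p^2 + 4*p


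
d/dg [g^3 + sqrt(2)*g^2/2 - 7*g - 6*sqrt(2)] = 3*g^2 + sqrt(2)*g - 7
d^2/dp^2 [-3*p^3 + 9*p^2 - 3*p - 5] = 18 - 18*p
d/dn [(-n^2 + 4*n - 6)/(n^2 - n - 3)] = 3*(-n^2 + 6*n - 6)/(n^4 - 2*n^3 - 5*n^2 + 6*n + 9)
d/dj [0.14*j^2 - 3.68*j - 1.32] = 0.28*j - 3.68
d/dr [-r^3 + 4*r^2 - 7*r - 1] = -3*r^2 + 8*r - 7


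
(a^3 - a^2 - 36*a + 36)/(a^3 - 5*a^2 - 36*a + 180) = (a - 1)/(a - 5)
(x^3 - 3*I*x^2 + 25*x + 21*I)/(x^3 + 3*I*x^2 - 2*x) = (x^2 - 4*I*x + 21)/(x*(x + 2*I))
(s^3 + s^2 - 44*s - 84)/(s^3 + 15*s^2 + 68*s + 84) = (s - 7)/(s + 7)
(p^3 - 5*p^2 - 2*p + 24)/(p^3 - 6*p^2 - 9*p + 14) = (p^2 - 7*p + 12)/(p^2 - 8*p + 7)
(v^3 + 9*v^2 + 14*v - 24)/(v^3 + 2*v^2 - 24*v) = (v^2 + 3*v - 4)/(v*(v - 4))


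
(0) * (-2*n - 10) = 0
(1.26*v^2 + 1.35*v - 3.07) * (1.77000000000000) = 2.2302*v^2 + 2.3895*v - 5.4339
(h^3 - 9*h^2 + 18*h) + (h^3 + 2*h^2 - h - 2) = 2*h^3 - 7*h^2 + 17*h - 2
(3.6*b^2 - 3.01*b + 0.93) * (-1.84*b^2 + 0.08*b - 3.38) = -6.624*b^4 + 5.8264*b^3 - 14.12*b^2 + 10.2482*b - 3.1434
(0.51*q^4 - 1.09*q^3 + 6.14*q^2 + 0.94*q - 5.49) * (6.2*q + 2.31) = 3.162*q^5 - 5.5799*q^4 + 35.5501*q^3 + 20.0114*q^2 - 31.8666*q - 12.6819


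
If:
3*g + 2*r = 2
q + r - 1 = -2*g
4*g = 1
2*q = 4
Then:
No Solution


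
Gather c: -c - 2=-c - 2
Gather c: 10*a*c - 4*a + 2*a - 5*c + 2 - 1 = -2*a + c*(10*a - 5) + 1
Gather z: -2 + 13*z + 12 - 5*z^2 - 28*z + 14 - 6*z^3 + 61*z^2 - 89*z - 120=-6*z^3 + 56*z^2 - 104*z - 96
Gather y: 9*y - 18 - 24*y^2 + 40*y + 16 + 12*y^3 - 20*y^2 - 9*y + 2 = 12*y^3 - 44*y^2 + 40*y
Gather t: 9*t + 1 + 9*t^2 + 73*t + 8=9*t^2 + 82*t + 9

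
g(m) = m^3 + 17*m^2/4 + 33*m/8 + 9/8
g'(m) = 3*m^2 + 17*m/2 + 33/8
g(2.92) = 74.30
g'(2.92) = 54.52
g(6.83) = 546.17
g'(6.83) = 202.13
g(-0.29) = 0.26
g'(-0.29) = 1.91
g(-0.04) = 0.97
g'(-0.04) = 3.79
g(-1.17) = 0.51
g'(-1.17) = -1.71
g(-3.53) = -4.46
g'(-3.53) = 11.50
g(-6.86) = -150.00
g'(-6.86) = 86.99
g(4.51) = 197.91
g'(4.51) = 103.48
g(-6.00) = -86.62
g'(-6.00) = 61.12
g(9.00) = 1111.50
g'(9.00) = 323.62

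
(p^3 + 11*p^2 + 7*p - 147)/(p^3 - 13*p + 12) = (p^2 + 14*p + 49)/(p^2 + 3*p - 4)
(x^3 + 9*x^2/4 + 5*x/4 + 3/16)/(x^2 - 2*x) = (16*x^3 + 36*x^2 + 20*x + 3)/(16*x*(x - 2))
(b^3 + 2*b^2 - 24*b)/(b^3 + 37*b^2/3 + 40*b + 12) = 3*b*(b - 4)/(3*b^2 + 19*b + 6)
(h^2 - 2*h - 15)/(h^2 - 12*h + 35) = (h + 3)/(h - 7)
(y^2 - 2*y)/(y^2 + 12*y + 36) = y*(y - 2)/(y^2 + 12*y + 36)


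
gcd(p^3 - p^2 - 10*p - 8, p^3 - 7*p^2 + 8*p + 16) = p^2 - 3*p - 4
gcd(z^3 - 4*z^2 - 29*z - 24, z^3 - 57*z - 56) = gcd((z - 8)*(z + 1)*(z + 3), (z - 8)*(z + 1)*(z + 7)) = z^2 - 7*z - 8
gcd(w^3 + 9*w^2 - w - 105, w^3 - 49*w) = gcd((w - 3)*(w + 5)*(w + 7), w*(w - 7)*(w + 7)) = w + 7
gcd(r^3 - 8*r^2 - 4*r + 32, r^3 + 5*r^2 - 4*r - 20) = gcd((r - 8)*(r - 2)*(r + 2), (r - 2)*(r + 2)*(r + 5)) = r^2 - 4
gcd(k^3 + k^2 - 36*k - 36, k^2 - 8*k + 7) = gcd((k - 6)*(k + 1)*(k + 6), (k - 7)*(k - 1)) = 1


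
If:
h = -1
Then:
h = -1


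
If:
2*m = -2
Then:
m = -1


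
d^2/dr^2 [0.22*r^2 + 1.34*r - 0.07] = 0.440000000000000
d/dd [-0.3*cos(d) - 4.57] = 0.3*sin(d)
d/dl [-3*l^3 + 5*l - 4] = 5 - 9*l^2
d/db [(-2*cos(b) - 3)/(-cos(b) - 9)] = -15*sin(b)/(cos(b) + 9)^2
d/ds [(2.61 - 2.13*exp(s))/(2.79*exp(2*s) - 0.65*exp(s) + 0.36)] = (5.9427*exp(2*s) - 14.5638*exp(s) + 0.9297)*exp(s)/(7.7841*exp(4*s) - 3.627*exp(3*s) + 2.4313*exp(2*s) - 0.468*exp(s) + 0.1296)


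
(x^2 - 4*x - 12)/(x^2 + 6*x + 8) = (x - 6)/(x + 4)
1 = 1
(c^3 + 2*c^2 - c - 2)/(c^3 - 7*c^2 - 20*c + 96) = (c^3 + 2*c^2 - c - 2)/(c^3 - 7*c^2 - 20*c + 96)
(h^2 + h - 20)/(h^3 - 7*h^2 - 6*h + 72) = (h + 5)/(h^2 - 3*h - 18)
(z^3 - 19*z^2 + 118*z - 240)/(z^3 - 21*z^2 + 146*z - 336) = (z - 5)/(z - 7)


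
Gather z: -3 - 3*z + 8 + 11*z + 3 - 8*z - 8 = 0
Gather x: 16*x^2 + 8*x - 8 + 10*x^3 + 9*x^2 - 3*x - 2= 10*x^3 + 25*x^2 + 5*x - 10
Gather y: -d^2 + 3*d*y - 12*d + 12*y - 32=-d^2 - 12*d + y*(3*d + 12) - 32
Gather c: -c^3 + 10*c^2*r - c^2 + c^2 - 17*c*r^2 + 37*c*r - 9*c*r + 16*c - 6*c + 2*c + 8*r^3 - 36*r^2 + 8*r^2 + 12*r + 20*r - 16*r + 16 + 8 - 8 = -c^3 + 10*c^2*r + c*(-17*r^2 + 28*r + 12) + 8*r^3 - 28*r^2 + 16*r + 16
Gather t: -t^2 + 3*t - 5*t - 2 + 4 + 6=-t^2 - 2*t + 8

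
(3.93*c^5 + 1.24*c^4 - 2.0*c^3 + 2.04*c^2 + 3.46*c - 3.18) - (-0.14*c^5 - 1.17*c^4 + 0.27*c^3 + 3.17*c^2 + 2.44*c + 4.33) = 4.07*c^5 + 2.41*c^4 - 2.27*c^3 - 1.13*c^2 + 1.02*c - 7.51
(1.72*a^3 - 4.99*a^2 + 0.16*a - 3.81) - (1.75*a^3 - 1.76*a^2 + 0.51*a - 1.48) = -0.03*a^3 - 3.23*a^2 - 0.35*a - 2.33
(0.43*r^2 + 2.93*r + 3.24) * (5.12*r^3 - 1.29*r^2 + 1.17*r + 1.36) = 2.2016*r^5 + 14.4469*r^4 + 13.3122*r^3 - 0.166700000000001*r^2 + 7.7756*r + 4.4064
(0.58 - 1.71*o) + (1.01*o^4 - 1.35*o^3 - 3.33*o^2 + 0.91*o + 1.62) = 1.01*o^4 - 1.35*o^3 - 3.33*o^2 - 0.8*o + 2.2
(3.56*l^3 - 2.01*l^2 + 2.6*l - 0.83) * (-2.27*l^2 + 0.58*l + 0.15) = -8.0812*l^5 + 6.6275*l^4 - 6.5338*l^3 + 3.0906*l^2 - 0.0913999999999999*l - 0.1245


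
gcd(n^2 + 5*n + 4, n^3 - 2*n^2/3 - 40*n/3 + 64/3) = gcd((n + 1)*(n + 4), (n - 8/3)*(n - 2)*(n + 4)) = n + 4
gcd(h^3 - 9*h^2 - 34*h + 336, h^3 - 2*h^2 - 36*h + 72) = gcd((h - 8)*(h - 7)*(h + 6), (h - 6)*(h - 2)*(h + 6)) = h + 6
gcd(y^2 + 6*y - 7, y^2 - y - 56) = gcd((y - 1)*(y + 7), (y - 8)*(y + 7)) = y + 7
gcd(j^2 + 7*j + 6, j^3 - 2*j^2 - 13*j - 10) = j + 1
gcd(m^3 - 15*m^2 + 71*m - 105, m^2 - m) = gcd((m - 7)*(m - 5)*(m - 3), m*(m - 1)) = 1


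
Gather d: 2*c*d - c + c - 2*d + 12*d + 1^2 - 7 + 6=d*(2*c + 10)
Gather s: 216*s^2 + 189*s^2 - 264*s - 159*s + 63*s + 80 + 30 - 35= 405*s^2 - 360*s + 75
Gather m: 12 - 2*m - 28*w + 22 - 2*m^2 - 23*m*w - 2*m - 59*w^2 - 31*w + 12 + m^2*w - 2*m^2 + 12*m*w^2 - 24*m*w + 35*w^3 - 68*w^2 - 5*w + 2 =m^2*(w - 4) + m*(12*w^2 - 47*w - 4) + 35*w^3 - 127*w^2 - 64*w + 48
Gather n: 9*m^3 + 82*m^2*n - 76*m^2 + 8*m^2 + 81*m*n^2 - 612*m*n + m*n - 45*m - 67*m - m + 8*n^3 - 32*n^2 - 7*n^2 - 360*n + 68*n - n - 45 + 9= 9*m^3 - 68*m^2 - 113*m + 8*n^3 + n^2*(81*m - 39) + n*(82*m^2 - 611*m - 293) - 36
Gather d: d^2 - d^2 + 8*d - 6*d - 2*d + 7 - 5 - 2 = 0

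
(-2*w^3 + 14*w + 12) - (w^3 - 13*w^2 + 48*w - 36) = -3*w^3 + 13*w^2 - 34*w + 48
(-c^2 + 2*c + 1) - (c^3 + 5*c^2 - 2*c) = -c^3 - 6*c^2 + 4*c + 1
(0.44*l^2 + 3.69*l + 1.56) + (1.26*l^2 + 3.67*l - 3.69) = 1.7*l^2 + 7.36*l - 2.13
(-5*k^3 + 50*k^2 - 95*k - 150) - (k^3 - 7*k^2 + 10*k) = -6*k^3 + 57*k^2 - 105*k - 150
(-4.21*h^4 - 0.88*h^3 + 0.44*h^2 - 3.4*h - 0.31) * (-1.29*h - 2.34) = 5.4309*h^5 + 10.9866*h^4 + 1.4916*h^3 + 3.3564*h^2 + 8.3559*h + 0.7254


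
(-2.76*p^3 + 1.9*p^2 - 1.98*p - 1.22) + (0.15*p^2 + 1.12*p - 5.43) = -2.76*p^3 + 2.05*p^2 - 0.86*p - 6.65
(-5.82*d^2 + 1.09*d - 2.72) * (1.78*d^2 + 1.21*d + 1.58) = -10.3596*d^4 - 5.102*d^3 - 12.7183*d^2 - 1.569*d - 4.2976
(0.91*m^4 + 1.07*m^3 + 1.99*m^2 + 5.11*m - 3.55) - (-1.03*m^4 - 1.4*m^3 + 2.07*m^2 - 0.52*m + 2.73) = 1.94*m^4 + 2.47*m^3 - 0.0799999999999998*m^2 + 5.63*m - 6.28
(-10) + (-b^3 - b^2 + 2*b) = -b^3 - b^2 + 2*b - 10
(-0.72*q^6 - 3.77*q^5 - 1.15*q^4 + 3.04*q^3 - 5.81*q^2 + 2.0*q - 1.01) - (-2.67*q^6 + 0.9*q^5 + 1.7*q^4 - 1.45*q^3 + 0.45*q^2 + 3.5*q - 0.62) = 1.95*q^6 - 4.67*q^5 - 2.85*q^4 + 4.49*q^3 - 6.26*q^2 - 1.5*q - 0.39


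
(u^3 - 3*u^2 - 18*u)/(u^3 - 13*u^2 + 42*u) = (u + 3)/(u - 7)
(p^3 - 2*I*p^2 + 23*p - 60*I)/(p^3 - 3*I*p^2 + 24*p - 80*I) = (p - 3*I)/(p - 4*I)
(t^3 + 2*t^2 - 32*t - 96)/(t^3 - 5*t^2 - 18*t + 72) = (t + 4)/(t - 3)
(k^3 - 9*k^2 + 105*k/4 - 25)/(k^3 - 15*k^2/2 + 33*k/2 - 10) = (k - 5/2)/(k - 1)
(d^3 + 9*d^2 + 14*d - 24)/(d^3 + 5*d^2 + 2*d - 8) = (d + 6)/(d + 2)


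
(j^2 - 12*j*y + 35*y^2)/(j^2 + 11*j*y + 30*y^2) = (j^2 - 12*j*y + 35*y^2)/(j^2 + 11*j*y + 30*y^2)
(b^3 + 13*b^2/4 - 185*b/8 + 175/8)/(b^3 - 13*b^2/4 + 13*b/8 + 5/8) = (4*b^2 + 23*b - 35)/(4*b^2 - 3*b - 1)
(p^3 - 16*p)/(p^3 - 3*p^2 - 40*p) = (16 - p^2)/(-p^2 + 3*p + 40)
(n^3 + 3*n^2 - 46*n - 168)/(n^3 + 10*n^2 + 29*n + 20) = (n^2 - n - 42)/(n^2 + 6*n + 5)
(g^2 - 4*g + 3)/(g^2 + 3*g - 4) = (g - 3)/(g + 4)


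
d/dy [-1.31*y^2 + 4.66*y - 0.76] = 4.66 - 2.62*y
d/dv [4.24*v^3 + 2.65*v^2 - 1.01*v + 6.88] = 12.72*v^2 + 5.3*v - 1.01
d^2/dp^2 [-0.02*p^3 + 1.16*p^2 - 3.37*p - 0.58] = 2.32 - 0.12*p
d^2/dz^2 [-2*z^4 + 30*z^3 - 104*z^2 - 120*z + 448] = -24*z^2 + 180*z - 208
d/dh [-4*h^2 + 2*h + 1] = 2 - 8*h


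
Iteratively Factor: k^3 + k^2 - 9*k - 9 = (k + 3)*(k^2 - 2*k - 3) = (k + 1)*(k + 3)*(k - 3)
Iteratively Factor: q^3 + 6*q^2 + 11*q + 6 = (q + 1)*(q^2 + 5*q + 6) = (q + 1)*(q + 3)*(q + 2)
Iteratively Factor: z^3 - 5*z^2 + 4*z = (z)*(z^2 - 5*z + 4) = z*(z - 1)*(z - 4)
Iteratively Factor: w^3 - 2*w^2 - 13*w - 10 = (w + 2)*(w^2 - 4*w - 5) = (w - 5)*(w + 2)*(w + 1)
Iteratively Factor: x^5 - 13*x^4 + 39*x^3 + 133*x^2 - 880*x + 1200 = (x + 4)*(x^4 - 17*x^3 + 107*x^2 - 295*x + 300) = (x - 5)*(x + 4)*(x^3 - 12*x^2 + 47*x - 60) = (x - 5)^2*(x + 4)*(x^2 - 7*x + 12) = (x - 5)^2*(x - 4)*(x + 4)*(x - 3)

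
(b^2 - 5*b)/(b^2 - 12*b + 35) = b/(b - 7)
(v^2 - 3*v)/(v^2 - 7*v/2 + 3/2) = 2*v/(2*v - 1)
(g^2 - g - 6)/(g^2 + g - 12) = (g + 2)/(g + 4)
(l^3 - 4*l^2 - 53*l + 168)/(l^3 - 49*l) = (l^2 - 11*l + 24)/(l*(l - 7))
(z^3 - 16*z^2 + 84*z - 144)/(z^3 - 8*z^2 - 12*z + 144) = (z - 4)/(z + 4)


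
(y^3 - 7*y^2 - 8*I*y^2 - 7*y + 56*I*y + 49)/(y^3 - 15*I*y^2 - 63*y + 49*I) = (y - 7)/(y - 7*I)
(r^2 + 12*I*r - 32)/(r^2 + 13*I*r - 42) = (r^2 + 12*I*r - 32)/(r^2 + 13*I*r - 42)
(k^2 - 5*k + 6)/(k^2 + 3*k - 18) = (k - 2)/(k + 6)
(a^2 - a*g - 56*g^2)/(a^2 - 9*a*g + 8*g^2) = (a + 7*g)/(a - g)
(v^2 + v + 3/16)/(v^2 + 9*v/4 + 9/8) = (4*v + 1)/(2*(2*v + 3))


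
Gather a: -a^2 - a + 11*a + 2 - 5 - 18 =-a^2 + 10*a - 21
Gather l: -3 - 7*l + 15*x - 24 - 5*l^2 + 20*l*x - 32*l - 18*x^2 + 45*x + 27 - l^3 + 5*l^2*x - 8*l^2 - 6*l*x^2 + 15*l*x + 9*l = -l^3 + l^2*(5*x - 13) + l*(-6*x^2 + 35*x - 30) - 18*x^2 + 60*x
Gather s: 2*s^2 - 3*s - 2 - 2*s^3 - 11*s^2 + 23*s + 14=-2*s^3 - 9*s^2 + 20*s + 12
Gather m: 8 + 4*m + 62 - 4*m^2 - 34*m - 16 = -4*m^2 - 30*m + 54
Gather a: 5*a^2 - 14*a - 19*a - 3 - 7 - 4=5*a^2 - 33*a - 14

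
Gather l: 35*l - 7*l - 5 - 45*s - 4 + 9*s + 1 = 28*l - 36*s - 8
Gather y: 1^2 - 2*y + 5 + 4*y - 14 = 2*y - 8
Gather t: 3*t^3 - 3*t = 3*t^3 - 3*t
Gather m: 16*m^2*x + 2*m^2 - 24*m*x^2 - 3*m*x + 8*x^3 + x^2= m^2*(16*x + 2) + m*(-24*x^2 - 3*x) + 8*x^3 + x^2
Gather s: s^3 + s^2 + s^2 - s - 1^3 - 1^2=s^3 + 2*s^2 - s - 2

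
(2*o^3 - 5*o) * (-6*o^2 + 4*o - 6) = -12*o^5 + 8*o^4 + 18*o^3 - 20*o^2 + 30*o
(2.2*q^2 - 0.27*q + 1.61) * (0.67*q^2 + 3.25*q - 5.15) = 1.474*q^4 + 6.9691*q^3 - 11.1288*q^2 + 6.623*q - 8.2915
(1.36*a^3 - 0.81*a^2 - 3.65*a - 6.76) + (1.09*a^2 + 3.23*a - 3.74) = 1.36*a^3 + 0.28*a^2 - 0.42*a - 10.5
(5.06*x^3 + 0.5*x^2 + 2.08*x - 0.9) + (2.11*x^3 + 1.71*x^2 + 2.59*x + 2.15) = 7.17*x^3 + 2.21*x^2 + 4.67*x + 1.25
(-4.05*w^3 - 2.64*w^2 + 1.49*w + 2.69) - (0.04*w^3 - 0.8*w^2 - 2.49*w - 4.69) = -4.09*w^3 - 1.84*w^2 + 3.98*w + 7.38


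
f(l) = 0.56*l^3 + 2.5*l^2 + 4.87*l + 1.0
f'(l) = 1.68*l^2 + 5.0*l + 4.87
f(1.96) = 24.37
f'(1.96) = 21.12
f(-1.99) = -3.20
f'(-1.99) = 1.57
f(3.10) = 56.80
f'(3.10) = 36.51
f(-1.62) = -2.71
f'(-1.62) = 1.18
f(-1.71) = -2.82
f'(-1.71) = 1.23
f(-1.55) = -2.63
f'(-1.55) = 1.16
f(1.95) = 24.16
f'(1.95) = 21.01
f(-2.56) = -4.48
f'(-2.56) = 3.08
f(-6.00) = -59.18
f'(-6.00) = 35.35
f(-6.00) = -59.18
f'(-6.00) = 35.35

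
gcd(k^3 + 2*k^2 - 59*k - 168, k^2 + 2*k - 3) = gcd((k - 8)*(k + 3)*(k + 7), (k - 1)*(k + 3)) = k + 3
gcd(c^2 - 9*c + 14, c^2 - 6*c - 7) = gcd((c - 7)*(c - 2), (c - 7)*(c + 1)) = c - 7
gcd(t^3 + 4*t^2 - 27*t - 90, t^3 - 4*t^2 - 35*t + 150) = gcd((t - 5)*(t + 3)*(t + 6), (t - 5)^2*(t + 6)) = t^2 + t - 30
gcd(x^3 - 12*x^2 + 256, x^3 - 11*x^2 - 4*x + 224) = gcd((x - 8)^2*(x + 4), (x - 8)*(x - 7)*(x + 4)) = x^2 - 4*x - 32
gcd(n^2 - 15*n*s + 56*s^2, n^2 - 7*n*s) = -n + 7*s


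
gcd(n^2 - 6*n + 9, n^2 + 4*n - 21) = n - 3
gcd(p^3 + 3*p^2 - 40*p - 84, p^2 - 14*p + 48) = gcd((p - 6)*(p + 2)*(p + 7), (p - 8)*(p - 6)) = p - 6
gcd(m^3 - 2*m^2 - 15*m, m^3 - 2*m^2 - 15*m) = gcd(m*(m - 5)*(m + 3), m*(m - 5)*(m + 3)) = m^3 - 2*m^2 - 15*m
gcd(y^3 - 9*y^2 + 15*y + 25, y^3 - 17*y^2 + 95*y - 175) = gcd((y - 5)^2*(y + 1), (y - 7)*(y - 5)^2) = y^2 - 10*y + 25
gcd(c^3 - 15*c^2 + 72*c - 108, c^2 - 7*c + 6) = c - 6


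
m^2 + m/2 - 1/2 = (m - 1/2)*(m + 1)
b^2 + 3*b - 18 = (b - 3)*(b + 6)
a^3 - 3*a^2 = a^2*(a - 3)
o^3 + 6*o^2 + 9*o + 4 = (o + 1)^2*(o + 4)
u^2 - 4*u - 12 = (u - 6)*(u + 2)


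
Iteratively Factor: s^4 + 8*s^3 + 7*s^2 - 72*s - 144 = (s - 3)*(s^3 + 11*s^2 + 40*s + 48) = (s - 3)*(s + 4)*(s^2 + 7*s + 12) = (s - 3)*(s + 3)*(s + 4)*(s + 4)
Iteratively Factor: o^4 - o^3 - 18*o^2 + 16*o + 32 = (o + 4)*(o^3 - 5*o^2 + 2*o + 8) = (o - 4)*(o + 4)*(o^2 - o - 2) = (o - 4)*(o - 2)*(o + 4)*(o + 1)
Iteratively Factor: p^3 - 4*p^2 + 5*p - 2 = (p - 2)*(p^2 - 2*p + 1) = (p - 2)*(p - 1)*(p - 1)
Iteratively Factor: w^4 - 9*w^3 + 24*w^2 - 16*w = (w)*(w^3 - 9*w^2 + 24*w - 16) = w*(w - 4)*(w^2 - 5*w + 4) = w*(w - 4)*(w - 1)*(w - 4)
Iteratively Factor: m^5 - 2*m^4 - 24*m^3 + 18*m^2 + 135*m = (m + 3)*(m^4 - 5*m^3 - 9*m^2 + 45*m) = (m - 5)*(m + 3)*(m^3 - 9*m) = (m - 5)*(m + 3)^2*(m^2 - 3*m) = (m - 5)*(m - 3)*(m + 3)^2*(m)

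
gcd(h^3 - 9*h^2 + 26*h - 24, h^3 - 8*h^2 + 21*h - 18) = h^2 - 5*h + 6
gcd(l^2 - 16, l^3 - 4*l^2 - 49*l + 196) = l - 4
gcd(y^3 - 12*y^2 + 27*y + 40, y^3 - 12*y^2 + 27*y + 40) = y^3 - 12*y^2 + 27*y + 40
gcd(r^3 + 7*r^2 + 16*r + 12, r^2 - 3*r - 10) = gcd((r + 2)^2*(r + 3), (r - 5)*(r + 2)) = r + 2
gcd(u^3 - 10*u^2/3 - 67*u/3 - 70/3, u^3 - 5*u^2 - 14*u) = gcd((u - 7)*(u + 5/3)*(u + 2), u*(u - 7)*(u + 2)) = u^2 - 5*u - 14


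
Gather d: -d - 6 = -d - 6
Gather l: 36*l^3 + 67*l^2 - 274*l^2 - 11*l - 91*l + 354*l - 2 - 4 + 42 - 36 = 36*l^3 - 207*l^2 + 252*l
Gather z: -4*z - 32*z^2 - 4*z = -32*z^2 - 8*z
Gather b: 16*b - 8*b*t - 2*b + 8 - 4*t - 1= b*(14 - 8*t) - 4*t + 7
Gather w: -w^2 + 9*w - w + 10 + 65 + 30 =-w^2 + 8*w + 105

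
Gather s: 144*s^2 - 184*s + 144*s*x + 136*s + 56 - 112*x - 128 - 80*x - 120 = 144*s^2 + s*(144*x - 48) - 192*x - 192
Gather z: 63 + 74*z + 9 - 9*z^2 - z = -9*z^2 + 73*z + 72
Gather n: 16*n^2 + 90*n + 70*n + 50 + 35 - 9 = 16*n^2 + 160*n + 76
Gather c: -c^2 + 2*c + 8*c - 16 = -c^2 + 10*c - 16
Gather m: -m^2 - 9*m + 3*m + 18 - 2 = -m^2 - 6*m + 16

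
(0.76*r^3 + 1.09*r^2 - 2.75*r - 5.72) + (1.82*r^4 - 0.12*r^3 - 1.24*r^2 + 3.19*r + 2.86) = 1.82*r^4 + 0.64*r^3 - 0.15*r^2 + 0.44*r - 2.86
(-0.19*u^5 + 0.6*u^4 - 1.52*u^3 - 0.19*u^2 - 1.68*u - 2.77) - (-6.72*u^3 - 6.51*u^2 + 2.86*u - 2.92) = -0.19*u^5 + 0.6*u^4 + 5.2*u^3 + 6.32*u^2 - 4.54*u + 0.15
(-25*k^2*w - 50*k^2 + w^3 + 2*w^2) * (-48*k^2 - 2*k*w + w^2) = 1200*k^4*w + 2400*k^4 + 50*k^3*w^2 + 100*k^3*w - 73*k^2*w^3 - 146*k^2*w^2 - 2*k*w^4 - 4*k*w^3 + w^5 + 2*w^4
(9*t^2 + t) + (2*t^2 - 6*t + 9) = 11*t^2 - 5*t + 9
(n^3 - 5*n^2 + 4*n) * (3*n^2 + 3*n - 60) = 3*n^5 - 12*n^4 - 63*n^3 + 312*n^2 - 240*n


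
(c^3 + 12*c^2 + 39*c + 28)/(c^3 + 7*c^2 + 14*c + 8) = (c + 7)/(c + 2)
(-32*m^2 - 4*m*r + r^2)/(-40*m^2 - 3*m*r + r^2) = (4*m + r)/(5*m + r)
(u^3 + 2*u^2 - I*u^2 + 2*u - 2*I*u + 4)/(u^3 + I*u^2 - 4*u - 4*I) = (u - 2*I)/(u - 2)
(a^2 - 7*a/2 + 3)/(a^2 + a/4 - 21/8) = 4*(a - 2)/(4*a + 7)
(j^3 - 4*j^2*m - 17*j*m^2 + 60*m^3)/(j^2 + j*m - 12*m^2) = j - 5*m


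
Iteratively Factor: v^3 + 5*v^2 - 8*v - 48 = (v - 3)*(v^2 + 8*v + 16) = (v - 3)*(v + 4)*(v + 4)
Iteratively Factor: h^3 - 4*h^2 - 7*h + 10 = (h - 5)*(h^2 + h - 2) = (h - 5)*(h - 1)*(h + 2)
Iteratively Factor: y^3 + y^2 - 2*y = (y - 1)*(y^2 + 2*y) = y*(y - 1)*(y + 2)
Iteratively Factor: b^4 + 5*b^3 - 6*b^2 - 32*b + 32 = (b - 1)*(b^3 + 6*b^2 - 32) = (b - 1)*(b + 4)*(b^2 + 2*b - 8) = (b - 1)*(b + 4)^2*(b - 2)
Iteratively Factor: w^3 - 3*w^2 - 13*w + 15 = (w + 3)*(w^2 - 6*w + 5) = (w - 1)*(w + 3)*(w - 5)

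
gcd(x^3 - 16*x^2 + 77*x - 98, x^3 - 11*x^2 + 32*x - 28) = x^2 - 9*x + 14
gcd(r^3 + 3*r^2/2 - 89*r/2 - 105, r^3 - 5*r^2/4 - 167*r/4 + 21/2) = r^2 - r - 42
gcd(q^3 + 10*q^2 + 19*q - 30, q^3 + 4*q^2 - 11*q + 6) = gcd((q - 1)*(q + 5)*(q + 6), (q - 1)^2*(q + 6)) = q^2 + 5*q - 6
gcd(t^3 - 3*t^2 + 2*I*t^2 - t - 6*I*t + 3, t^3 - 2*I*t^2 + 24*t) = 1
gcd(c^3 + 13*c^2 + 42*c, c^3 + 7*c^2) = c^2 + 7*c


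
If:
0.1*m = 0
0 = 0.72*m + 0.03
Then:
No Solution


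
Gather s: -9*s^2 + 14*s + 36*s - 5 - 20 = -9*s^2 + 50*s - 25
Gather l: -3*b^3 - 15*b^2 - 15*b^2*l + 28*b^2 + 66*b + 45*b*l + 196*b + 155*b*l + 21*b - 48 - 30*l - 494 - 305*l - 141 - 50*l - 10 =-3*b^3 + 13*b^2 + 283*b + l*(-15*b^2 + 200*b - 385) - 693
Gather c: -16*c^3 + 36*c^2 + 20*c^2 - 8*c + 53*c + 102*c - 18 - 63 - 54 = -16*c^3 + 56*c^2 + 147*c - 135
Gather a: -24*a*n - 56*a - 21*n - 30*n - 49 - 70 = a*(-24*n - 56) - 51*n - 119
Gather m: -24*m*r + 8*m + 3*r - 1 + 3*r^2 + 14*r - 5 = m*(8 - 24*r) + 3*r^2 + 17*r - 6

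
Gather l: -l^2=-l^2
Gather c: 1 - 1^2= 0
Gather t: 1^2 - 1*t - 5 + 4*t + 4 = 3*t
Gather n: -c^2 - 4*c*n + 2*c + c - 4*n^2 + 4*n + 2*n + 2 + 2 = -c^2 + 3*c - 4*n^2 + n*(6 - 4*c) + 4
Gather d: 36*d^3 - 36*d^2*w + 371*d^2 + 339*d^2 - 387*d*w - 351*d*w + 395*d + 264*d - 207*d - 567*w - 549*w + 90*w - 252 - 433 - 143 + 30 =36*d^3 + d^2*(710 - 36*w) + d*(452 - 738*w) - 1026*w - 798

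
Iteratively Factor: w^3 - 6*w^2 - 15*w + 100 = (w - 5)*(w^2 - w - 20) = (w - 5)*(w + 4)*(w - 5)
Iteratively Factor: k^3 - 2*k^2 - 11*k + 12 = (k - 1)*(k^2 - k - 12) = (k - 4)*(k - 1)*(k + 3)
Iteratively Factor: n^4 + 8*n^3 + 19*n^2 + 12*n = (n + 1)*(n^3 + 7*n^2 + 12*n) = n*(n + 1)*(n^2 + 7*n + 12) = n*(n + 1)*(n + 3)*(n + 4)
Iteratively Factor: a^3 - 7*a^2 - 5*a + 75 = (a + 3)*(a^2 - 10*a + 25) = (a - 5)*(a + 3)*(a - 5)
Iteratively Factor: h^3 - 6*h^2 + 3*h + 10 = (h + 1)*(h^2 - 7*h + 10) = (h - 2)*(h + 1)*(h - 5)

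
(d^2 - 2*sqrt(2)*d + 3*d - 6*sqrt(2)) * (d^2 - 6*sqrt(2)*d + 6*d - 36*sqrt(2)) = d^4 - 8*sqrt(2)*d^3 + 9*d^3 - 72*sqrt(2)*d^2 + 42*d^2 - 144*sqrt(2)*d + 216*d + 432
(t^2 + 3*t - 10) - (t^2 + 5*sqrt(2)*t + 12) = -5*sqrt(2)*t + 3*t - 22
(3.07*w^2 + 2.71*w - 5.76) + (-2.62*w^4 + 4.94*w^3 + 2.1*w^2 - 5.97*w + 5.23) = -2.62*w^4 + 4.94*w^3 + 5.17*w^2 - 3.26*w - 0.529999999999999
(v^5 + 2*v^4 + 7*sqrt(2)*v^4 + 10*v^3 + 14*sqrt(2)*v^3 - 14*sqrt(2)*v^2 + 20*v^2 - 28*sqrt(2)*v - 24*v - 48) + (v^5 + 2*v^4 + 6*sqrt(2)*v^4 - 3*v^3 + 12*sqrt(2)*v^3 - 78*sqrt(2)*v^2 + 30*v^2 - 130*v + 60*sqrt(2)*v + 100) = 2*v^5 + 4*v^4 + 13*sqrt(2)*v^4 + 7*v^3 + 26*sqrt(2)*v^3 - 92*sqrt(2)*v^2 + 50*v^2 - 154*v + 32*sqrt(2)*v + 52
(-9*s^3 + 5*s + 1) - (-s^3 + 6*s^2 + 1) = -8*s^3 - 6*s^2 + 5*s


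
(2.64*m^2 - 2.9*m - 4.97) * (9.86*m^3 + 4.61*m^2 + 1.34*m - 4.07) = 26.0304*m^5 - 16.4236*m^4 - 58.8356*m^3 - 37.5425*m^2 + 5.1432*m + 20.2279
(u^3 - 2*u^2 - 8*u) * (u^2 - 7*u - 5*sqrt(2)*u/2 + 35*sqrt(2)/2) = u^5 - 9*u^4 - 5*sqrt(2)*u^4/2 + 6*u^3 + 45*sqrt(2)*u^3/2 - 15*sqrt(2)*u^2 + 56*u^2 - 140*sqrt(2)*u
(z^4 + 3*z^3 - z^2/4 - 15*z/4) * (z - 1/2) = z^5 + 5*z^4/2 - 7*z^3/4 - 29*z^2/8 + 15*z/8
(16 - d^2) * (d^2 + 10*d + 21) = -d^4 - 10*d^3 - 5*d^2 + 160*d + 336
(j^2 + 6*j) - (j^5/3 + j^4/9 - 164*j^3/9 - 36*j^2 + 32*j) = -j^5/3 - j^4/9 + 164*j^3/9 + 37*j^2 - 26*j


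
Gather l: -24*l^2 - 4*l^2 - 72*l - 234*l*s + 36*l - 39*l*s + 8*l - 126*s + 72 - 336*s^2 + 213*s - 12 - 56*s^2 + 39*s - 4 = -28*l^2 + l*(-273*s - 28) - 392*s^2 + 126*s + 56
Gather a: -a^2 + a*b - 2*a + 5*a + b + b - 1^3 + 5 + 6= -a^2 + a*(b + 3) + 2*b + 10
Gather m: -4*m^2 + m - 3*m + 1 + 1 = -4*m^2 - 2*m + 2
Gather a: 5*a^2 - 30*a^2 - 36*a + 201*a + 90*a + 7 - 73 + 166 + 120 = -25*a^2 + 255*a + 220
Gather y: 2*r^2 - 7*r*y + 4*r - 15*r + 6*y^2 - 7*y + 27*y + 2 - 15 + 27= 2*r^2 - 11*r + 6*y^2 + y*(20 - 7*r) + 14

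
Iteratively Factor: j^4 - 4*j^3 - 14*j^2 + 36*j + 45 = (j - 3)*(j^3 - j^2 - 17*j - 15) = (j - 3)*(j + 1)*(j^2 - 2*j - 15) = (j - 3)*(j + 1)*(j + 3)*(j - 5)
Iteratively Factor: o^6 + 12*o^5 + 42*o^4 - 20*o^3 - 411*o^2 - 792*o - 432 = (o + 3)*(o^5 + 9*o^4 + 15*o^3 - 65*o^2 - 216*o - 144) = (o + 3)^2*(o^4 + 6*o^3 - 3*o^2 - 56*o - 48) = (o - 3)*(o + 3)^2*(o^3 + 9*o^2 + 24*o + 16) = (o - 3)*(o + 3)^2*(o + 4)*(o^2 + 5*o + 4) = (o - 3)*(o + 1)*(o + 3)^2*(o + 4)*(o + 4)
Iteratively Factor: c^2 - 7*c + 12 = (c - 3)*(c - 4)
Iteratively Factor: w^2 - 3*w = (w - 3)*(w)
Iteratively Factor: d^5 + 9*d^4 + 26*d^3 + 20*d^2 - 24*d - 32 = (d + 2)*(d^4 + 7*d^3 + 12*d^2 - 4*d - 16) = (d + 2)^2*(d^3 + 5*d^2 + 2*d - 8) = (d + 2)^2*(d + 4)*(d^2 + d - 2) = (d - 1)*(d + 2)^2*(d + 4)*(d + 2)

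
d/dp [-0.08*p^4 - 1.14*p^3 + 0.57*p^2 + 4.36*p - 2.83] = -0.32*p^3 - 3.42*p^2 + 1.14*p + 4.36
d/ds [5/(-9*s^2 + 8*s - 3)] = 10*(9*s - 4)/(9*s^2 - 8*s + 3)^2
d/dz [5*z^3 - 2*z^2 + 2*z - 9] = 15*z^2 - 4*z + 2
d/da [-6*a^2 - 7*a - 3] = -12*a - 7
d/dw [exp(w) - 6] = exp(w)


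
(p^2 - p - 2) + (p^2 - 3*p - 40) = 2*p^2 - 4*p - 42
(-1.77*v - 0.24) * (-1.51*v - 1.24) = 2.6727*v^2 + 2.5572*v + 0.2976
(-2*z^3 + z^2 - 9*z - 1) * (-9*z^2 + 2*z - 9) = 18*z^5 - 13*z^4 + 101*z^3 - 18*z^2 + 79*z + 9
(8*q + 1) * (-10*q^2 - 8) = -80*q^3 - 10*q^2 - 64*q - 8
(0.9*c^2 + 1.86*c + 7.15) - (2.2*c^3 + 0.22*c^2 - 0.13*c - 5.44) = -2.2*c^3 + 0.68*c^2 + 1.99*c + 12.59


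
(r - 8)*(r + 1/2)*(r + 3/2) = r^3 - 6*r^2 - 61*r/4 - 6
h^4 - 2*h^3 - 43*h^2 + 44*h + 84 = (h - 7)*(h - 2)*(h + 1)*(h + 6)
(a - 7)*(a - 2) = a^2 - 9*a + 14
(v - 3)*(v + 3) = v^2 - 9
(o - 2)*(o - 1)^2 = o^3 - 4*o^2 + 5*o - 2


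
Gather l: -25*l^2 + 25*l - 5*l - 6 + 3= -25*l^2 + 20*l - 3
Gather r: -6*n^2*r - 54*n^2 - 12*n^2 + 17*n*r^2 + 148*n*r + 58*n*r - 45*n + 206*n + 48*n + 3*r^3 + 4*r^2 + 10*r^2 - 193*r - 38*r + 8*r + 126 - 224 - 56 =-66*n^2 + 209*n + 3*r^3 + r^2*(17*n + 14) + r*(-6*n^2 + 206*n - 223) - 154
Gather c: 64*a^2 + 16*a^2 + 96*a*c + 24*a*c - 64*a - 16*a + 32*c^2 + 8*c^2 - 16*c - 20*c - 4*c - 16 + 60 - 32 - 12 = 80*a^2 - 80*a + 40*c^2 + c*(120*a - 40)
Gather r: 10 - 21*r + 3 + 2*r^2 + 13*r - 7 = 2*r^2 - 8*r + 6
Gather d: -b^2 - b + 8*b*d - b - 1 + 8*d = -b^2 - 2*b + d*(8*b + 8) - 1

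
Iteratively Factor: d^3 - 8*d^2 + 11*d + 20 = (d + 1)*(d^2 - 9*d + 20) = (d - 5)*(d + 1)*(d - 4)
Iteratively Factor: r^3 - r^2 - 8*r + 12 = (r + 3)*(r^2 - 4*r + 4) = (r - 2)*(r + 3)*(r - 2)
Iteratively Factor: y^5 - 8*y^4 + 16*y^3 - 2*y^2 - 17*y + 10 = (y - 2)*(y^4 - 6*y^3 + 4*y^2 + 6*y - 5) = (y - 5)*(y - 2)*(y^3 - y^2 - y + 1) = (y - 5)*(y - 2)*(y - 1)*(y^2 - 1) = (y - 5)*(y - 2)*(y - 1)^2*(y + 1)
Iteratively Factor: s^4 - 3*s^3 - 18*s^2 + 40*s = (s)*(s^3 - 3*s^2 - 18*s + 40) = s*(s + 4)*(s^2 - 7*s + 10) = s*(s - 5)*(s + 4)*(s - 2)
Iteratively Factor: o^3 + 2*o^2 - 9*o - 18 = (o + 2)*(o^2 - 9) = (o - 3)*(o + 2)*(o + 3)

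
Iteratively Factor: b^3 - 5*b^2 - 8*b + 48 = (b - 4)*(b^2 - b - 12) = (b - 4)^2*(b + 3)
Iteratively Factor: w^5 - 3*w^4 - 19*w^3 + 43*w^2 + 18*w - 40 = (w - 1)*(w^4 - 2*w^3 - 21*w^2 + 22*w + 40) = (w - 5)*(w - 1)*(w^3 + 3*w^2 - 6*w - 8) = (w - 5)*(w - 1)*(w + 1)*(w^2 + 2*w - 8) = (w - 5)*(w - 2)*(w - 1)*(w + 1)*(w + 4)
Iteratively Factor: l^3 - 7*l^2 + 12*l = (l - 3)*(l^2 - 4*l) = (l - 4)*(l - 3)*(l)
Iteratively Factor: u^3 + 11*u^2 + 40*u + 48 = (u + 4)*(u^2 + 7*u + 12) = (u + 4)^2*(u + 3)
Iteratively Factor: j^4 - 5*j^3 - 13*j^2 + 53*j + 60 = (j + 1)*(j^3 - 6*j^2 - 7*j + 60) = (j - 4)*(j + 1)*(j^2 - 2*j - 15) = (j - 5)*(j - 4)*(j + 1)*(j + 3)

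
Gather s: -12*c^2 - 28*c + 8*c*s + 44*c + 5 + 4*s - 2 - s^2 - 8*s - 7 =-12*c^2 + 16*c - s^2 + s*(8*c - 4) - 4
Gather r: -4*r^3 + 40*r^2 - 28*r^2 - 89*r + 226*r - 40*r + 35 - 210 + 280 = -4*r^3 + 12*r^2 + 97*r + 105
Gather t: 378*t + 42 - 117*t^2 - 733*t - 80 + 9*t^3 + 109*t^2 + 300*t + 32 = 9*t^3 - 8*t^2 - 55*t - 6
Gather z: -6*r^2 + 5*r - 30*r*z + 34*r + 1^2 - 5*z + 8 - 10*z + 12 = -6*r^2 + 39*r + z*(-30*r - 15) + 21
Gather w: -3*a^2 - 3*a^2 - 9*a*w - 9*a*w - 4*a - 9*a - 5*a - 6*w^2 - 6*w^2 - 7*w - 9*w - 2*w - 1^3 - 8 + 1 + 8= -6*a^2 - 18*a - 12*w^2 + w*(-18*a - 18)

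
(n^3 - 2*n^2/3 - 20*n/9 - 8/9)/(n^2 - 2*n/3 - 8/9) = (3*n^2 - 4*n - 4)/(3*n - 4)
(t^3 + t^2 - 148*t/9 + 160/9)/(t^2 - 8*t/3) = t + 11/3 - 20/(3*t)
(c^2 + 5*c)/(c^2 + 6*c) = (c + 5)/(c + 6)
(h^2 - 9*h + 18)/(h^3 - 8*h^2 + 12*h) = (h - 3)/(h*(h - 2))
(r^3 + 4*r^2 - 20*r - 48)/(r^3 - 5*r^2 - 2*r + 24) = (r + 6)/(r - 3)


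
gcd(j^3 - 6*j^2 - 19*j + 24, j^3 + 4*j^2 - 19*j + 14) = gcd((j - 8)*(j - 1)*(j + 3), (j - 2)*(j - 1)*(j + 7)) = j - 1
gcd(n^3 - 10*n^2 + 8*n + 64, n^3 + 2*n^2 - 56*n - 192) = n - 8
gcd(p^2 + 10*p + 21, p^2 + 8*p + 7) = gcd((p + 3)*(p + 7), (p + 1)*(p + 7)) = p + 7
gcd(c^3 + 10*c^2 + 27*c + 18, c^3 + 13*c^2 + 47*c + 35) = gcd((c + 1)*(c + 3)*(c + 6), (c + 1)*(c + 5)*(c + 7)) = c + 1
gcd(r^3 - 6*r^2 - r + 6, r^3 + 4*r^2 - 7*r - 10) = r + 1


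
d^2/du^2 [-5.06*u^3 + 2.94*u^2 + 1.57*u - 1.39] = 5.88 - 30.36*u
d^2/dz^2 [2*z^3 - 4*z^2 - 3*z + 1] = 12*z - 8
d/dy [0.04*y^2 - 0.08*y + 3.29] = 0.08*y - 0.08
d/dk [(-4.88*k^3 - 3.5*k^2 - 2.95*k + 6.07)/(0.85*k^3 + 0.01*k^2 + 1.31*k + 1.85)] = (-1.77635683940025e-15*k^5 + 2.9262*k^4 - 7.7706*k^3 - 47.118*k^2 - 13.0714*k - 13.4092)/(0.7225*k^6 + 0.017*k^5 + 2.2271*k^4 + 3.1712*k^3 + 1.7531*k^2 + 4.847*k + 3.4225)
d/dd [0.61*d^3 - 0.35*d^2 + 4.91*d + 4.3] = 1.83*d^2 - 0.7*d + 4.91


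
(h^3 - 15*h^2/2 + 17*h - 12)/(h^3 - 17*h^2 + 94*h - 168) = (h^2 - 7*h/2 + 3)/(h^2 - 13*h + 42)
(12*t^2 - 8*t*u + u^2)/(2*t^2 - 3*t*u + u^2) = (6*t - u)/(t - u)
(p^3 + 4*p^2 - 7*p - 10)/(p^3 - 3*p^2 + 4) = (p + 5)/(p - 2)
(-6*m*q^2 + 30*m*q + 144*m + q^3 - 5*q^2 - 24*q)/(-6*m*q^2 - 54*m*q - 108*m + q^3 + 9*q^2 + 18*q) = (q - 8)/(q + 6)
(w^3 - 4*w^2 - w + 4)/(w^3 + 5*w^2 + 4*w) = (w^2 - 5*w + 4)/(w*(w + 4))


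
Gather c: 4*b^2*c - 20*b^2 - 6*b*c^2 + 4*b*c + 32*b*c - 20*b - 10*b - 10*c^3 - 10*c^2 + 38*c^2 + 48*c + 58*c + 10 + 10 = -20*b^2 - 30*b - 10*c^3 + c^2*(28 - 6*b) + c*(4*b^2 + 36*b + 106) + 20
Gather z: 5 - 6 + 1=0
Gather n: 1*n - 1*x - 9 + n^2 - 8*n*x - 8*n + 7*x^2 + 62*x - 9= n^2 + n*(-8*x - 7) + 7*x^2 + 61*x - 18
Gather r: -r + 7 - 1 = 6 - r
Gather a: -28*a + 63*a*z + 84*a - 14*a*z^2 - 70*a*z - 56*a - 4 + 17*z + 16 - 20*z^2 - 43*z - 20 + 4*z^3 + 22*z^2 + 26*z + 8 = a*(-14*z^2 - 7*z) + 4*z^3 + 2*z^2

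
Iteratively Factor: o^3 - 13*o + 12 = (o - 1)*(o^2 + o - 12) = (o - 1)*(o + 4)*(o - 3)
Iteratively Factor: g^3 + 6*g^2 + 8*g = (g + 2)*(g^2 + 4*g) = (g + 2)*(g + 4)*(g)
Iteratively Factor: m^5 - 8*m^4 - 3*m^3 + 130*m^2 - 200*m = (m + 4)*(m^4 - 12*m^3 + 45*m^2 - 50*m) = m*(m + 4)*(m^3 - 12*m^2 + 45*m - 50) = m*(m - 5)*(m + 4)*(m^2 - 7*m + 10) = m*(m - 5)^2*(m + 4)*(m - 2)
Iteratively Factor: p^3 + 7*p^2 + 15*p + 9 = (p + 3)*(p^2 + 4*p + 3) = (p + 3)^2*(p + 1)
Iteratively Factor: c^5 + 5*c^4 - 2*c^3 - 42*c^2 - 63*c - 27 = (c + 3)*(c^4 + 2*c^3 - 8*c^2 - 18*c - 9) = (c - 3)*(c + 3)*(c^3 + 5*c^2 + 7*c + 3) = (c - 3)*(c + 3)^2*(c^2 + 2*c + 1) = (c - 3)*(c + 1)*(c + 3)^2*(c + 1)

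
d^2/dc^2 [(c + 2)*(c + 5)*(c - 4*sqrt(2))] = 6*c - 8*sqrt(2) + 14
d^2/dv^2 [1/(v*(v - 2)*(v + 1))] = 2*(6*v^4 - 8*v^3 - 3*v^2 + 6*v + 4)/(v^3*(v^6 - 3*v^5 - 3*v^4 + 11*v^3 + 6*v^2 - 12*v - 8))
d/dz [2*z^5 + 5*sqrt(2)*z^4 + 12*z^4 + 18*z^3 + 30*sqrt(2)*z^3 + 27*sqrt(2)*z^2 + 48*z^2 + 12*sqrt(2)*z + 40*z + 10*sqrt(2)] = 10*z^4 + 20*sqrt(2)*z^3 + 48*z^3 + 54*z^2 + 90*sqrt(2)*z^2 + 54*sqrt(2)*z + 96*z + 12*sqrt(2) + 40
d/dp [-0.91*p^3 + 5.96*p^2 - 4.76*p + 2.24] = -2.73*p^2 + 11.92*p - 4.76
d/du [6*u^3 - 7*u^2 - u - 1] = 18*u^2 - 14*u - 1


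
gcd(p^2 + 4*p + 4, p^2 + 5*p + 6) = p + 2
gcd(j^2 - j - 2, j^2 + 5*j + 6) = 1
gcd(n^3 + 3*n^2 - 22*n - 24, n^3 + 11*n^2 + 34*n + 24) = n^2 + 7*n + 6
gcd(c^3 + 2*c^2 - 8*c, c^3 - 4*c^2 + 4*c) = c^2 - 2*c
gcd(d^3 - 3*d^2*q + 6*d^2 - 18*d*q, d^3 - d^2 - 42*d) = d^2 + 6*d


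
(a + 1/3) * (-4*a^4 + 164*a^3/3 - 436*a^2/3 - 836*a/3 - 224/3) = -4*a^5 + 160*a^4/3 - 1144*a^3/9 - 2944*a^2/9 - 1508*a/9 - 224/9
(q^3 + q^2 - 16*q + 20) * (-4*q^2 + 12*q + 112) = -4*q^5 + 8*q^4 + 188*q^3 - 160*q^2 - 1552*q + 2240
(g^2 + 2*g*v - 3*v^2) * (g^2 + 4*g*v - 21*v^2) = g^4 + 6*g^3*v - 16*g^2*v^2 - 54*g*v^3 + 63*v^4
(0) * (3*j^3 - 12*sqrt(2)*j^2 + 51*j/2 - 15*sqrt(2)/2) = 0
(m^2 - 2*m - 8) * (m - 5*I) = m^3 - 2*m^2 - 5*I*m^2 - 8*m + 10*I*m + 40*I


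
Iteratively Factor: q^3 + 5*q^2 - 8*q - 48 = (q - 3)*(q^2 + 8*q + 16) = (q - 3)*(q + 4)*(q + 4)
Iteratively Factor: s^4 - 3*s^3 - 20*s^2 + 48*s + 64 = (s + 1)*(s^3 - 4*s^2 - 16*s + 64) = (s + 1)*(s + 4)*(s^2 - 8*s + 16) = (s - 4)*(s + 1)*(s + 4)*(s - 4)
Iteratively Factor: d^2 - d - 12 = (d - 4)*(d + 3)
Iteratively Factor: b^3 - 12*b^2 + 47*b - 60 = (b - 3)*(b^2 - 9*b + 20) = (b - 4)*(b - 3)*(b - 5)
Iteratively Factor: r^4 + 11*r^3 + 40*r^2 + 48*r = (r + 3)*(r^3 + 8*r^2 + 16*r) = r*(r + 3)*(r^2 + 8*r + 16) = r*(r + 3)*(r + 4)*(r + 4)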